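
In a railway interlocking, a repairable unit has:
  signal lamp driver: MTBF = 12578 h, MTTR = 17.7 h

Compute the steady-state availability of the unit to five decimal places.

A(signal lamp driver) = MTBF/(MTBF+MTTR) = 12578/(12578+17.7) = 0.99859

0.99859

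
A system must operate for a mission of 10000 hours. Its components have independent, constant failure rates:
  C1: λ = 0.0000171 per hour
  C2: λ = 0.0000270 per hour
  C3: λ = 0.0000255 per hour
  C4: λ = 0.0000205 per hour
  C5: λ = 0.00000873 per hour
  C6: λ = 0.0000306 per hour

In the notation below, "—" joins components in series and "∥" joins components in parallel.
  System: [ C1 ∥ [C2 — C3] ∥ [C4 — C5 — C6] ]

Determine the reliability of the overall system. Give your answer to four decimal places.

0.9711

R(C1) = exp(−0.0000171 × 10000) = 0.842822
R(C2) = exp(−0.0000270 × 10000) = 0.763379
R(C3) = exp(−0.0000255 × 10000) = 0.774916
R(C4) = exp(−0.0000205 × 10000) = 0.814647
R(C5) = exp(−0.00000873 × 10000) = 0.916402
R(C6) = exp(−0.0000306 × 10000) = 0.736387
Series (C2 and C3): 0.763379 × 0.774916 = 0.591555
Series (C4, C5, and C6): 0.814647 × 0.916402 × 0.736387 = 0.549745
Parallel (C1, [0.591555], and [0.549745]): 1 − (1 − 0.842822)(1 − 0.591555)(1 − 0.549745) = 0.9711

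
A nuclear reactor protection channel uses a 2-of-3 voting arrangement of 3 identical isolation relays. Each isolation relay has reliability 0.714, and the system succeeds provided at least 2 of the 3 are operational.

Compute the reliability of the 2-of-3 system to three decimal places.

R = Σ_{i=2}^{3} C(3,i) p^i (1−p)^{3−i} with p = 0.714
C(3,2)·0.714^2·0.286^1 = 0.43740
C(3,3)·0.714^3·0.286^0 = 0.36399
Sum = 0.801

0.801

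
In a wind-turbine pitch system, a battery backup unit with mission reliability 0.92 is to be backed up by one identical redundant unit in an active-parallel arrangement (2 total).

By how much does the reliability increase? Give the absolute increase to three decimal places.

R_before = 0.92
R_after = 1 − (1 − 0.92)^2 = 0.994
ΔR = 0.994 − 0.92 = 0.074

0.074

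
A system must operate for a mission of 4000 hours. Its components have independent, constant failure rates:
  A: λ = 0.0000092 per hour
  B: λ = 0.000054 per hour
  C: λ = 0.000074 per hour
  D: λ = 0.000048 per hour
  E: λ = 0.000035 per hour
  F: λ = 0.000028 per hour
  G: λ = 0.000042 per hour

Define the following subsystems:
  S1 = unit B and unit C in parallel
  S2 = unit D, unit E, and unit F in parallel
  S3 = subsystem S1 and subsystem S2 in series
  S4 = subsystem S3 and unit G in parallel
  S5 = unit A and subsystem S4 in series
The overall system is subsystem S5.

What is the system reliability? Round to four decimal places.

0.9561

R(A) = exp(−0.0000092 × 4000) = 0.963869
R(B) = exp(−0.000054 × 4000) = 0.805735
R(C) = exp(−0.000074 × 4000) = 0.743787
R(D) = exp(−0.000048 × 4000) = 0.825307
R(E) = exp(−0.000035 × 4000) = 0.869358
R(F) = exp(−0.000028 × 4000) = 0.894044
R(G) = exp(−0.000042 × 4000) = 0.845354
Parallel (B and C): 1 − (1 − 0.805735)(1 − 0.743787) = 0.950227
Parallel (D, E, and F): 1 − (1 − 0.825307)(1 − 0.869358)(1 − 0.894044) = 0.997582
Series ([0.950227] and [0.997582]): 0.950227 × 0.997582 = 0.947929
Parallel ([0.947929] and G): 1 − (1 − 0.947929)(1 − 0.845354) = 0.991947
Series (A and [0.991947]): 0.963869 × 0.991947 = 0.9561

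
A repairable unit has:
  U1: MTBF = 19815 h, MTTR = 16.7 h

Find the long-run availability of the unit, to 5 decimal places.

A(U1) = MTBF/(MTBF+MTTR) = 19815/(19815+16.7) = 0.99916

0.99916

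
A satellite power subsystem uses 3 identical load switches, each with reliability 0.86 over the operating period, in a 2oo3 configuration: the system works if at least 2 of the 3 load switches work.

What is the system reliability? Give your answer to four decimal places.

R = Σ_{i=2}^{3} C(3,i) p^i (1−p)^{3−i} with p = 0.86
C(3,2)·0.86^2·0.14^1 = 0.310632
C(3,3)·0.86^3·0.14^0 = 0.636056
Sum = 0.9467

0.9467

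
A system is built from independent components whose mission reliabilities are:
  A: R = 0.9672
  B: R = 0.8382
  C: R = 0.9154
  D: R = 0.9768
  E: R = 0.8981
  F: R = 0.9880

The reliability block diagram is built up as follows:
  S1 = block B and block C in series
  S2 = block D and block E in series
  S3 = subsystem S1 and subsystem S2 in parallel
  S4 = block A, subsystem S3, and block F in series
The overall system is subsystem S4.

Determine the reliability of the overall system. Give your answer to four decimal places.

0.9283

Series (B and C): 0.838200 × 0.915400 = 0.767288
Series (D and E): 0.976800 × 0.898100 = 0.877264
Parallel ([0.767288] and [0.877264]): 1 − (1 − 0.767288)(1 − 0.877264) = 0.971438
Series (A, [0.971438], and F): 0.967200 × 0.971438 × 0.988000 = 0.9283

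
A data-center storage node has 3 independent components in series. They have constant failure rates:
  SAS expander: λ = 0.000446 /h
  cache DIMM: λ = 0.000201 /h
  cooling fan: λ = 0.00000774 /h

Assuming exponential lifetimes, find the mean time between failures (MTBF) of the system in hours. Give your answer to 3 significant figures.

Series of exponential components: λ_sys = Σ λ_i
λ_sys = 0.000446 + 0.000201 + 0.00000774 = 6.5474e-04 /h
MTBF = 1 / λ_sys = 1530 h

1530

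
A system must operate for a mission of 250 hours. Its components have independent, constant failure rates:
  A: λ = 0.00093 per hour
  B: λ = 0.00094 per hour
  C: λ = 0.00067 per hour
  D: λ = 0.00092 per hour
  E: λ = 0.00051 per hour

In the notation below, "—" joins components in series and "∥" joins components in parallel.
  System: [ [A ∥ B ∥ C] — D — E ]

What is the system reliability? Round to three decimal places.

0.695

R(A) = exp(−0.00093 × 250) = 0.79255
R(B) = exp(−0.00094 × 250) = 0.79057
R(C) = exp(−0.00067 × 250) = 0.84578
R(D) = exp(−0.00092 × 250) = 0.79453
R(E) = exp(−0.00051 × 250) = 0.88029
Parallel (A, B, and C): 1 − (1 − 0.79255)(1 − 0.79057)(1 − 0.84578) = 0.99330
Series ([0.99330], D, and E): 0.99330 × 0.79453 × 0.88029 = 0.695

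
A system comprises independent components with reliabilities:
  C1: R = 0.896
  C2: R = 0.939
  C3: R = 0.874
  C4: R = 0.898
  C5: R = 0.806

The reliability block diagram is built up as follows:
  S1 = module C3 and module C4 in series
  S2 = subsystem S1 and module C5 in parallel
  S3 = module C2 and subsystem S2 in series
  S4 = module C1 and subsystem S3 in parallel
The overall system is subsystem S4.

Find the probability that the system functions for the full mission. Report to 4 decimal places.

Series (C3 and C4): 0.874000 × 0.898000 = 0.784852
Parallel ([0.784852] and C5): 1 − (1 − 0.784852)(1 − 0.806000) = 0.958261
Series (C2 and [0.958261]): 0.939000 × 0.958261 = 0.899807
Parallel (C1 and [0.899807]): 1 − (1 − 0.896000)(1 − 0.899807) = 0.9896

0.9896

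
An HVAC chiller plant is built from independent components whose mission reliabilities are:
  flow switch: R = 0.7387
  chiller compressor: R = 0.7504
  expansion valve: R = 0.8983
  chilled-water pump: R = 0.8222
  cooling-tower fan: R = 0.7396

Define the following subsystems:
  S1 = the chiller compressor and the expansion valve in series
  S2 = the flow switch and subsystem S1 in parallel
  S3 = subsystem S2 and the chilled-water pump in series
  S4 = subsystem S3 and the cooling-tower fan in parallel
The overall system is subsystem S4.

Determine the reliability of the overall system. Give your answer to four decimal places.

0.9355

Series (chiller compressor and expansion valve): 0.750400 × 0.898300 = 0.674084
Parallel (flow switch and [0.674084]): 1 − (1 − 0.738700)(1 − 0.674084) = 0.914838
Series ([0.914838] and chilled-water pump): 0.914838 × 0.822200 = 0.752180
Parallel ([0.752180] and cooling-tower fan): 1 − (1 − 0.752180)(1 − 0.739600) = 0.9355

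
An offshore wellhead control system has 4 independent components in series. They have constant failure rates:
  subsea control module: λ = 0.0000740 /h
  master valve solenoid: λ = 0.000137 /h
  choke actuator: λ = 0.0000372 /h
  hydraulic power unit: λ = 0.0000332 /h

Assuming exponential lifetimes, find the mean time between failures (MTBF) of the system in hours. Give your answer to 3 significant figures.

Series of exponential components: λ_sys = Σ λ_i
λ_sys = 0.0000740 + 0.000137 + 0.0000372 + 0.0000332 = 2.8140e-04 /h
MTBF = 1 / λ_sys = 3550 h

3550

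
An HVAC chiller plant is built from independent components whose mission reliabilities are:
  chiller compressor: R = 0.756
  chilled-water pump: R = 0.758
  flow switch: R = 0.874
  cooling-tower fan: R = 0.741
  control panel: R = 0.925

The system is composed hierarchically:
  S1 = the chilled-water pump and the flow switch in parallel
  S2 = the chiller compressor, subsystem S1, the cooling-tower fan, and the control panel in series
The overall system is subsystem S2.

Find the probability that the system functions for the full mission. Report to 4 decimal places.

Parallel (chilled-water pump and flow switch): 1 − (1 − 0.758000)(1 − 0.874000) = 0.969508
Series (chiller compressor, [0.969508], cooling-tower fan, and control panel): 0.756000 × 0.969508 × 0.741000 × 0.925000 = 0.5024

0.5024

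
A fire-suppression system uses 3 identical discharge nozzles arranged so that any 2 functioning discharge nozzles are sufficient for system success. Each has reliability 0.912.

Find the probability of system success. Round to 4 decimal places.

R = Σ_{i=2}^{3} C(3,i) p^i (1−p)^{3−i} with p = 0.912
C(3,2)·0.912^2·0.088^1 = 0.219580
C(3,3)·0.912^3·0.088^0 = 0.758551
Sum = 0.9781

0.9781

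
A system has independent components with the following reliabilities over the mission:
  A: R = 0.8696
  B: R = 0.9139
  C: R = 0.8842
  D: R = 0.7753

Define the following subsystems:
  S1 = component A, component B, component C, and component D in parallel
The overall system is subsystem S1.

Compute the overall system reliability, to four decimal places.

Parallel (A, B, C, and D): 1 − (1 − 0.869600)(1 − 0.913900)(1 − 0.884200)(1 − 0.775300) = 0.9997

0.9997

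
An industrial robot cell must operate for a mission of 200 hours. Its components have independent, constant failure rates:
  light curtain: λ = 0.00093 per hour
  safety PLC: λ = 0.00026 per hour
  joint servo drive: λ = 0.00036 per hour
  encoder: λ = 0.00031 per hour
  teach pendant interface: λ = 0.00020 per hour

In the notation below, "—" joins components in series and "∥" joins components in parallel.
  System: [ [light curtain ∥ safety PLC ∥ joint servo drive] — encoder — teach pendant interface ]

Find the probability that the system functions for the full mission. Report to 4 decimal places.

R(light curtain) = exp(−0.00093 × 200) = 0.830274
R(safety PLC) = exp(−0.00026 × 200) = 0.949329
R(joint servo drive) = exp(−0.00036 × 200) = 0.930531
R(encoder) = exp(−0.00031 × 200) = 0.939883
R(teach pendant interface) = exp(−0.00020 × 200) = 0.960789
Parallel (light curtain, safety PLC, and joint servo drive): 1 − (1 − 0.830274)(1 − 0.949329)(1 − 0.930531) = 0.999403
Series ([0.999403], encoder, and teach pendant interface): 0.999403 × 0.939883 × 0.960789 = 0.9025

0.9025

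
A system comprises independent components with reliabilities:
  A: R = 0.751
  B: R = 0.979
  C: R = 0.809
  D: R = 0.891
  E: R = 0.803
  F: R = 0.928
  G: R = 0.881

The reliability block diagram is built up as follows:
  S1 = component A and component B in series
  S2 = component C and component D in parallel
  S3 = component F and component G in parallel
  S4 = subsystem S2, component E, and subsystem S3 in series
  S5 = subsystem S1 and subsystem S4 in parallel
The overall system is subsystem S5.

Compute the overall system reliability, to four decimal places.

Series (A and B): 0.751000 × 0.979000 = 0.735229
Parallel (C and D): 1 − (1 − 0.809000)(1 − 0.891000) = 0.979181
Parallel (F and G): 1 − (1 − 0.928000)(1 − 0.881000) = 0.991432
Series ([0.979181], E, and [0.991432]): 0.979181 × 0.803000 × 0.991432 = 0.779545
Parallel ([0.735229] and [0.779545]): 1 − (1 − 0.735229)(1 − 0.779545) = 0.9416

0.9416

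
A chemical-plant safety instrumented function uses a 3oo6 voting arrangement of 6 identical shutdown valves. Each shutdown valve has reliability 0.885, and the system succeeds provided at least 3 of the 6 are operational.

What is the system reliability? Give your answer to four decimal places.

R = Σ_{i=3}^{6} C(6,i) p^i (1−p)^{6−i} with p = 0.885
C(6,3)·0.885^3·0.115^3 = 0.021084
C(6,4)·0.885^4·0.115^2 = 0.121691
C(6,5)·0.885^5·0.115^1 = 0.374598
C(6,6)·0.885^6·0.115^0 = 0.480463
Sum = 0.9978

0.9978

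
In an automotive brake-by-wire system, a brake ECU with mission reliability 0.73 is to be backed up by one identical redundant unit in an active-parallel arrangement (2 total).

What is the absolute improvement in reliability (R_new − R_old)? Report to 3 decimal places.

0.197

R_before = 0.73
R_after = 1 − (1 − 0.73)^2 = 0.927
ΔR = 0.927 − 0.73 = 0.197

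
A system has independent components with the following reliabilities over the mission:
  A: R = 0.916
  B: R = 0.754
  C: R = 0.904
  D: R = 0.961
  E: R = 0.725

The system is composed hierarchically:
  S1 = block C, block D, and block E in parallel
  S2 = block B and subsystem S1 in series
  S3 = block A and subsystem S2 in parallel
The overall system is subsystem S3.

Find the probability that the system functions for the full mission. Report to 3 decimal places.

0.979

Parallel (C, D, and E): 1 − (1 − 0.90400)(1 − 0.96100)(1 − 0.72500) = 0.99897
Series (B and [0.99897]): 0.75400 × 0.99897 = 0.75322
Parallel (A and [0.75322]): 1 − (1 − 0.91600)(1 − 0.75322) = 0.979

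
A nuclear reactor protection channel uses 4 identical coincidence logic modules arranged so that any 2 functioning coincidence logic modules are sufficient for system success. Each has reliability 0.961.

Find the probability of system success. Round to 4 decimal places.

R = Σ_{i=2}^{4} C(4,i) p^i (1−p)^{4−i} with p = 0.961
C(4,2)·0.961^2·0.039^2 = 0.008428
C(4,3)·0.961^3·0.039^1 = 0.138451
C(4,4)·0.961^4·0.039^0 = 0.852891
Sum = 0.9998

0.9998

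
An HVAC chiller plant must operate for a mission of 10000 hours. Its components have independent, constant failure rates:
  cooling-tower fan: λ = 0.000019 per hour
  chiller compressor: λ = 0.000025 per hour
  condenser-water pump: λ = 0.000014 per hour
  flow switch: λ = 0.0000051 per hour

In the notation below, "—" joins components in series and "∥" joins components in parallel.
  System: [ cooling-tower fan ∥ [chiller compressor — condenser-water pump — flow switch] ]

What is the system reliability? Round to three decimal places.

R(cooling-tower fan) = exp(−0.000019 × 10000) = 0.82696
R(chiller compressor) = exp(−0.000025 × 10000) = 0.77880
R(condenser-water pump) = exp(−0.000014 × 10000) = 0.86936
R(flow switch) = exp(−0.0000051 × 10000) = 0.95028
Series (chiller compressor, condenser-water pump, and flow switch): 0.77880 × 0.86936 × 0.95028 = 0.64339
Parallel (cooling-tower fan and [0.64339]): 1 − (1 − 0.82696)(1 − 0.64339) = 0.938

0.938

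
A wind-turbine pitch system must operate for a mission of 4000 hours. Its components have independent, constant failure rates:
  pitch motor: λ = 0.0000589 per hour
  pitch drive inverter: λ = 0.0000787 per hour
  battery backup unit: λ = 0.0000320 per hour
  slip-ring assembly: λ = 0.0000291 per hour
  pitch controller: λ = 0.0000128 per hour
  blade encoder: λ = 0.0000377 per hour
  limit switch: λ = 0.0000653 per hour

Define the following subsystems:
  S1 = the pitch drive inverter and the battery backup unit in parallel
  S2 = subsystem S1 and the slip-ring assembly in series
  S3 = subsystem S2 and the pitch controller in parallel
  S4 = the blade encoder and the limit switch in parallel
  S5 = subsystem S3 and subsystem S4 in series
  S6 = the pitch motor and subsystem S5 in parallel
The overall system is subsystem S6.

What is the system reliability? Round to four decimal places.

R(pitch motor) = exp(−0.0000589 × 4000) = 0.790097
R(pitch drive inverter) = exp(−0.0000787 × 4000) = 0.729935
R(battery backup unit) = exp(−0.0000320 × 4000) = 0.879853
R(slip-ring assembly) = exp(−0.0000291 × 4000) = 0.890119
R(pitch controller) = exp(−0.0000128 × 4000) = 0.950089
R(blade encoder) = exp(−0.0000377 × 4000) = 0.860020
R(limit switch) = exp(−0.0000653 × 4000) = 0.770127
Parallel (pitch drive inverter and battery backup unit): 1 − (1 − 0.729935)(1 − 0.879853) = 0.967553
Series ([0.967553] and slip-ring assembly): 0.967553 × 0.890119 = 0.861237
Parallel ([0.861237] and pitch controller): 1 − (1 − 0.861237)(1 − 0.950089) = 0.993074
Parallel (blade encoder and limit switch): 1 − (1 − 0.860020)(1 − 0.770127) = 0.967822
Series ([0.993074] and [0.967822]): 0.993074 × 0.967822 = 0.961119
Parallel (pitch motor and [0.961119]): 1 − (1 − 0.790097)(1 − 0.961119) = 0.9918

0.9918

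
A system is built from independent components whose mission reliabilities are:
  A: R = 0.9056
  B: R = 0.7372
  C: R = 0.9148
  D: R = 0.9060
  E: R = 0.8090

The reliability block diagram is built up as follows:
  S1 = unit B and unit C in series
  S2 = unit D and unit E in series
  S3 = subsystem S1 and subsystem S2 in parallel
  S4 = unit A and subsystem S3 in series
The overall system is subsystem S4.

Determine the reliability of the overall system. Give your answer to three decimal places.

Series (B and C): 0.73720 × 0.91480 = 0.67439
Series (D and E): 0.90600 × 0.80900 = 0.73295
Parallel ([0.67439] and [0.73295]): 1 − (1 − 0.67439)(1 − 0.73295) = 0.91305
Series (A and [0.91305]): 0.90560 × 0.91305 = 0.827

0.827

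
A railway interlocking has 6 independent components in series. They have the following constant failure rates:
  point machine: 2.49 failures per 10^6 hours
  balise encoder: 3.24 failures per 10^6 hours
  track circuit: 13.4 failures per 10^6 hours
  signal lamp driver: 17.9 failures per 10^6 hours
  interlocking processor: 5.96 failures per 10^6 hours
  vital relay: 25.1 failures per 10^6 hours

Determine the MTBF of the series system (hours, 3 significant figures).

14700

Series of exponential components: λ_sys = Σ λ_i
λ_sys = 0.00000249 + 0.00000324 + 0.0000134 + 0.0000179 + 0.00000596 + 0.0000251 = 6.8090e-05 /h
MTBF = 1 / λ_sys = 14700 h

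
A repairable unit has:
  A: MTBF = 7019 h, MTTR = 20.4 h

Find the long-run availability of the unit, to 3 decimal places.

A(A) = MTBF/(MTBF+MTTR) = 7019/(7019+20.4) = 0.997

0.997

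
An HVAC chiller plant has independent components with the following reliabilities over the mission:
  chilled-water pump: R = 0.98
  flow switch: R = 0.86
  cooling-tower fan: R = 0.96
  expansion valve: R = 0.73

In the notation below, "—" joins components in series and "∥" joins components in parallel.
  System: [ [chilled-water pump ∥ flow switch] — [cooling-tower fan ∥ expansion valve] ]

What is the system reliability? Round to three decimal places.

Parallel (chilled-water pump and flow switch): 1 − (1 − 0.98000)(1 − 0.86000) = 0.99720
Parallel (cooling-tower fan and expansion valve): 1 − (1 − 0.96000)(1 − 0.73000) = 0.98920
Series ([0.99720] and [0.98920]): 0.99720 × 0.98920 = 0.986

0.986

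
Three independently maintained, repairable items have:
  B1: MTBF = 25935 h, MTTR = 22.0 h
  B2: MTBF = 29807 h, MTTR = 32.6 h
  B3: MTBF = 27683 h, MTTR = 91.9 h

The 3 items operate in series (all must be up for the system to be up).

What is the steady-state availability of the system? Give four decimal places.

0.9948

A(B1) = MTBF/(MTBF+MTTR) = 25935/(25935+22.0) = 0.999152
A(B2) = MTBF/(MTBF+MTTR) = 29807/(29807+32.6) = 0.998907
A(B3) = MTBF/(MTBF+MTTR) = 27683/(27683+91.9) = 0.996691
Series availability: 0.999152 × 0.998907 × 0.996691 = 0.9948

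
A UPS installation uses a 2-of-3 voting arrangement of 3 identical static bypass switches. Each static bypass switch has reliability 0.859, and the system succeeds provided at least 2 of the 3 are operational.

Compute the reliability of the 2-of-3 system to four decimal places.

R = Σ_{i=2}^{3} C(3,i) p^i (1−p)^{3−i} with p = 0.859
C(3,2)·0.859^2·0.141^1 = 0.312124
C(3,3)·0.859^3·0.141^0 = 0.633840
Sum = 0.9460

0.9460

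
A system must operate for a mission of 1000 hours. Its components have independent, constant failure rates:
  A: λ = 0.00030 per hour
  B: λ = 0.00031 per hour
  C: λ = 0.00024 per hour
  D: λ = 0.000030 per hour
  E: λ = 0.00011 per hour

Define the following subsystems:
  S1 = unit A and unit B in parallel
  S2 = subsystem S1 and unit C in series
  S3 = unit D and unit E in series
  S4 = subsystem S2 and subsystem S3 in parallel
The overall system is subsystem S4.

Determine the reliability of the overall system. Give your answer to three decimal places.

0.965

R(A) = exp(−0.00030 × 1000) = 0.74082
R(B) = exp(−0.00031 × 1000) = 0.73345
R(C) = exp(−0.00024 × 1000) = 0.78663
R(D) = exp(−0.000030 × 1000) = 0.97045
R(E) = exp(−0.00011 × 1000) = 0.89583
Parallel (A and B): 1 − (1 − 0.74082)(1 − 0.73345) = 0.93092
Series ([0.93092] and C): 0.93092 × 0.78663 = 0.73229
Series (D and E): 0.97045 × 0.89583 = 0.86936
Parallel ([0.73229] and [0.86936]): 1 − (1 − 0.73229)(1 − 0.86936) = 0.965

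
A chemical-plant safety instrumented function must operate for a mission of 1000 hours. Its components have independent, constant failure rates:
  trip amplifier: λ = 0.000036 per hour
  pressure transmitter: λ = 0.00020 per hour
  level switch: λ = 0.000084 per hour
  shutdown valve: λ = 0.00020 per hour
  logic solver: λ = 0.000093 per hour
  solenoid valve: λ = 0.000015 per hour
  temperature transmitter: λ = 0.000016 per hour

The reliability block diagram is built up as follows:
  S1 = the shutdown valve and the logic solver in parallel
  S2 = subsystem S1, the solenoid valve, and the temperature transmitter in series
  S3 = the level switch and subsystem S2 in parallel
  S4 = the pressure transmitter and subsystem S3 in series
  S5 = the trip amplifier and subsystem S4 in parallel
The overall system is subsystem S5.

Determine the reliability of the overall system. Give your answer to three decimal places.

0.993

R(trip amplifier) = exp(−0.000036 × 1000) = 0.96464
R(pressure transmitter) = exp(−0.00020 × 1000) = 0.81873
R(level switch) = exp(−0.000084 × 1000) = 0.91943
R(shutdown valve) = exp(−0.00020 × 1000) = 0.81873
R(logic solver) = exp(−0.000093 × 1000) = 0.91119
R(solenoid valve) = exp(−0.000015 × 1000) = 0.98511
R(temperature transmitter) = exp(−0.000016 × 1000) = 0.98413
Parallel (shutdown valve and logic solver): 1 − (1 − 0.81873)(1 − 0.91119) = 0.98390
Series ([0.98390], solenoid valve, and temperature transmitter): 0.98390 × 0.98511 × 0.98413 = 0.95387
Parallel (level switch and [0.95387]): 1 − (1 − 0.91943)(1 − 0.95387) = 0.99628
Series (pressure transmitter and [0.99628]): 0.81873 × 0.99628 = 0.81568
Parallel (trip amplifier and [0.81568]): 1 − (1 − 0.96464)(1 − 0.81568) = 0.993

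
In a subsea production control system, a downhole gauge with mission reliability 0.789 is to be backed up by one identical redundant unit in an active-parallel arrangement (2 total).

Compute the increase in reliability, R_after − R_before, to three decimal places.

0.166

R_before = 0.789
R_after = 1 − (1 − 0.789)^2 = 0.955
ΔR = 0.955 − 0.789 = 0.166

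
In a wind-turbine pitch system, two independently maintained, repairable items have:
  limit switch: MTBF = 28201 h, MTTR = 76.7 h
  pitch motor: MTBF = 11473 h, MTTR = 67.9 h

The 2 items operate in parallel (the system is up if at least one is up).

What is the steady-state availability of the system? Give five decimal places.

A(limit switch) = MTBF/(MTBF+MTTR) = 28201/(28201+76.7) = 0.997288
A(pitch motor) = MTBF/(MTBF+MTTR) = 11473/(11473+67.9) = 0.994117
Parallel availability: 1 − (1 − 0.997288)(1 − 0.994117) = 0.99998

0.99998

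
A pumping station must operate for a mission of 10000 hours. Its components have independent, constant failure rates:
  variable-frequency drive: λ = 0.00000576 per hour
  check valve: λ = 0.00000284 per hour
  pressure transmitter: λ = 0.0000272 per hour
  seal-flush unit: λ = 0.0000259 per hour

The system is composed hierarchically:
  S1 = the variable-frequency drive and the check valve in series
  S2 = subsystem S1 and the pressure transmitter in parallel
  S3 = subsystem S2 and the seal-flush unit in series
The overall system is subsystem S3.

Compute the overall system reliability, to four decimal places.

0.7567

R(variable-frequency drive) = exp(−0.00000576 × 10000) = 0.944027
R(check valve) = exp(−0.00000284 × 10000) = 0.971999
R(pressure transmitter) = exp(−0.0000272 × 10000) = 0.761854
R(seal-flush unit) = exp(−0.0000259 × 10000) = 0.771823
Series (variable-frequency drive and check valve): 0.944027 × 0.971999 = 0.917593
Parallel ([0.917593] and pressure transmitter): 1 − (1 − 0.917593)(1 − 0.761854) = 0.980375
Series ([0.980375] and seal-flush unit): 0.980375 × 0.771823 = 0.7567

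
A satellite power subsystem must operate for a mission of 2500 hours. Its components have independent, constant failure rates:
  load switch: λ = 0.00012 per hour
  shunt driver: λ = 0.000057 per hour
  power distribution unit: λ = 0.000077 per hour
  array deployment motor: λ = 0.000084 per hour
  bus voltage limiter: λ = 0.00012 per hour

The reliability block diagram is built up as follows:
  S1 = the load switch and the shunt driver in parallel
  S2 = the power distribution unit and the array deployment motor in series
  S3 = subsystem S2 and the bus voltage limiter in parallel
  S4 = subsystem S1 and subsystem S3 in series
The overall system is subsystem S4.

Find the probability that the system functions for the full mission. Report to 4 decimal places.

R(load switch) = exp(−0.00012 × 2500) = 0.740818
R(shunt driver) = exp(−0.000057 × 2500) = 0.867188
R(power distribution unit) = exp(−0.000077 × 2500) = 0.824894
R(array deployment motor) = exp(−0.000084 × 2500) = 0.810584
R(bus voltage limiter) = exp(−0.00012 × 2500) = 0.740818
Parallel (load switch and shunt driver): 1 − (1 − 0.740818)(1 − 0.867188) = 0.965578
Series (power distribution unit and array deployment motor): 0.824894 × 0.810584 = 0.668646
Parallel ([0.668646] and bus voltage limiter): 1 − (1 − 0.668646)(1 − 0.740818) = 0.914119
Series ([0.965578] and [0.914119]): 0.965578 × 0.914119 = 0.8827

0.8827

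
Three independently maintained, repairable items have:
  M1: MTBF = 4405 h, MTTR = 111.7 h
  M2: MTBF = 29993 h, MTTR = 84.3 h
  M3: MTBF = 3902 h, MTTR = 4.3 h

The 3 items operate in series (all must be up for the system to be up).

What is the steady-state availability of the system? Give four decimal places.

0.9715

A(M1) = MTBF/(MTBF+MTTR) = 4405/(4405+111.7) = 0.975270
A(M2) = MTBF/(MTBF+MTTR) = 29993/(29993+84.3) = 0.997197
A(M3) = MTBF/(MTBF+MTTR) = 3902/(3902+4.3) = 0.998899
Series availability: 0.975270 × 0.997197 × 0.998899 = 0.9715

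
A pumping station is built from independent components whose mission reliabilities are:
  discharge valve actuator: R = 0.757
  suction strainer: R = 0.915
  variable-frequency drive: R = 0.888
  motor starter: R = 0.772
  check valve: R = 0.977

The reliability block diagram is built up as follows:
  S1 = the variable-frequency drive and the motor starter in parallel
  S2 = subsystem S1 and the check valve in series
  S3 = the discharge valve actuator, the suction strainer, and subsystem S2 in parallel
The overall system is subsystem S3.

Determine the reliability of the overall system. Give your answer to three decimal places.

Parallel (variable-frequency drive and motor starter): 1 − (1 − 0.88800)(1 − 0.77200) = 0.97446
Series ([0.97446] and check valve): 0.97446 × 0.97700 = 0.95205
Parallel (discharge valve actuator, suction strainer, and [0.95205]): 1 − (1 − 0.75700)(1 − 0.91500)(1 − 0.95205) = 0.999

0.999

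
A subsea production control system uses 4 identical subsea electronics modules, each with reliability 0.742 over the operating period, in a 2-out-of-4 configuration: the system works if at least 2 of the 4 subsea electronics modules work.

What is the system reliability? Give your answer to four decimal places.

R = Σ_{i=2}^{4} C(4,i) p^i (1−p)^{4−i} with p = 0.742
C(4,2)·0.742^2·0.258^2 = 0.219886
C(4,3)·0.742^3·0.258^1 = 0.421591
C(4,4)·0.742^4·0.258^0 = 0.303121
Sum = 0.9446

0.9446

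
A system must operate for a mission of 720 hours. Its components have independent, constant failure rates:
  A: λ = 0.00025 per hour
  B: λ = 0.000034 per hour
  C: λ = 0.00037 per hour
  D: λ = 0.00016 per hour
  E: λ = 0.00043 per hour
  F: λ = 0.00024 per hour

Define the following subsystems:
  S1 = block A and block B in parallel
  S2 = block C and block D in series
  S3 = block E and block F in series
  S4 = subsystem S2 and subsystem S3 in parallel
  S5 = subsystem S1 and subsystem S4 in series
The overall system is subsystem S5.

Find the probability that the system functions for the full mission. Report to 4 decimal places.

R(A) = exp(−0.00025 × 720) = 0.835270
R(B) = exp(−0.000034 × 720) = 0.975817
R(C) = exp(−0.00037 × 720) = 0.766133
R(D) = exp(−0.00016 × 720) = 0.891188
R(E) = exp(−0.00043 × 720) = 0.733740
R(F) = exp(−0.00024 × 720) = 0.841306
Parallel (A and B): 1 − (1 − 0.835270)(1 − 0.975817) = 0.996016
Series (C and D): 0.766133 × 0.891188 = 0.682769
Series (E and F): 0.733740 × 0.841306 = 0.617300
Parallel ([0.682769] and [0.617300]): 1 − (1 − 0.682769)(1 − 0.617300) = 0.878596
Series ([0.996016] and [0.878596]): 0.996016 × 0.878596 = 0.8751

0.8751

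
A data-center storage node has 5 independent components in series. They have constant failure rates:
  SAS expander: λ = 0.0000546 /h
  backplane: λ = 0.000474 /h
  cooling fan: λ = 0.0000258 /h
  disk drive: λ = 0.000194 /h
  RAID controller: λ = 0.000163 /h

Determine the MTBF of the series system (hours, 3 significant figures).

Series of exponential components: λ_sys = Σ λ_i
λ_sys = 0.0000546 + 0.000474 + 0.0000258 + 0.000194 + 0.000163 = 9.1140e-04 /h
MTBF = 1 / λ_sys = 1100 h

1100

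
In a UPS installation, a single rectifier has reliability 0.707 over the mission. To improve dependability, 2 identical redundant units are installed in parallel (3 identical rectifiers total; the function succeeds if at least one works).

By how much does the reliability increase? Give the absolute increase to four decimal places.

0.2678

R_before = 0.707
R_after = 1 − (1 − 0.707)^3 = 0.9748
ΔR = 0.9748 − 0.707 = 0.2678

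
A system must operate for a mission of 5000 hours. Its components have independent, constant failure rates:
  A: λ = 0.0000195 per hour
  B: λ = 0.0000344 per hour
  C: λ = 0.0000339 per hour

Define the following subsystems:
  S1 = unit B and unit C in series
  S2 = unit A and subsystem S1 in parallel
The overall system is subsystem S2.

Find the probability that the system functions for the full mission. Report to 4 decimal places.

R(A) = exp(−0.0000195 × 5000) = 0.907102
R(B) = exp(−0.0000344 × 5000) = 0.841979
R(C) = exp(−0.0000339 × 5000) = 0.844087
Series (B and C): 0.841979 × 0.844087 = 0.710704
Parallel (A and [0.710704]): 1 − (1 − 0.907102)(1 − 0.710704) = 0.9731

0.9731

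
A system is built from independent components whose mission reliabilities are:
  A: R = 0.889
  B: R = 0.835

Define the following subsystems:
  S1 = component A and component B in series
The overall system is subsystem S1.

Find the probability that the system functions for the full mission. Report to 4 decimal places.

Series (A and B): 0.889000 × 0.835000 = 0.7423

0.7423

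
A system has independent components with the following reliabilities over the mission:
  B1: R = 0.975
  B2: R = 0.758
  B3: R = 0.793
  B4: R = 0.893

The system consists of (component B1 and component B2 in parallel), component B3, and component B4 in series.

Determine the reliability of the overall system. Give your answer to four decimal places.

Parallel (B1 and B2): 1 − (1 − 0.975000)(1 − 0.758000) = 0.993950
Series ([0.993950], B3, and B4): 0.993950 × 0.793000 × 0.893000 = 0.7039

0.7039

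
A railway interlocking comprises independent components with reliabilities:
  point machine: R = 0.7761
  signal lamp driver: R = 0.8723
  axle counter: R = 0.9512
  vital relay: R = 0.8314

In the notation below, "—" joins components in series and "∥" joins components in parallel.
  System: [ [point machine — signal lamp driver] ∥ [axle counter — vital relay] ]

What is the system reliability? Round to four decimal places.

0.9324

Series (point machine and signal lamp driver): 0.776100 × 0.872300 = 0.676992
Series (axle counter and vital relay): 0.951200 × 0.831400 = 0.790828
Parallel ([0.676992] and [0.790828]): 1 − (1 − 0.676992)(1 − 0.790828) = 0.9324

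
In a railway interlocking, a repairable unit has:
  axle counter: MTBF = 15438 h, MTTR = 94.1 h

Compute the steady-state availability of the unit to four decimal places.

A(axle counter) = MTBF/(MTBF+MTTR) = 15438/(15438+94.1) = 0.9939

0.9939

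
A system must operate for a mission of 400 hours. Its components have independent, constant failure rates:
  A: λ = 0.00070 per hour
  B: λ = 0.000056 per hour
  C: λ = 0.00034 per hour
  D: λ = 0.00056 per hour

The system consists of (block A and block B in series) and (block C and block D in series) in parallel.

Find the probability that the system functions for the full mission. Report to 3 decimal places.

0.921

R(A) = exp(−0.00070 × 400) = 0.75578
R(B) = exp(−0.000056 × 400) = 0.97785
R(C) = exp(−0.00034 × 400) = 0.87284
R(D) = exp(−0.00056 × 400) = 0.79932
Series (A and B): 0.75578 × 0.97785 = 0.73904
Series (C and D): 0.87284 × 0.79932 = 0.69768
Parallel ([0.73904] and [0.69768]): 1 − (1 − 0.73904)(1 − 0.69768) = 0.921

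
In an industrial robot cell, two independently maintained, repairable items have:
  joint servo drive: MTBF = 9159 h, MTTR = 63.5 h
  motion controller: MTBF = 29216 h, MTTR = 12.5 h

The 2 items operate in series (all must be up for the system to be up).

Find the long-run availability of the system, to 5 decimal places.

0.99269

A(joint servo drive) = MTBF/(MTBF+MTTR) = 9159/(9159+63.5) = 0.993115
A(motion controller) = MTBF/(MTBF+MTTR) = 29216/(29216+12.5) = 0.999572
Series availability: 0.993115 × 0.999572 = 0.99269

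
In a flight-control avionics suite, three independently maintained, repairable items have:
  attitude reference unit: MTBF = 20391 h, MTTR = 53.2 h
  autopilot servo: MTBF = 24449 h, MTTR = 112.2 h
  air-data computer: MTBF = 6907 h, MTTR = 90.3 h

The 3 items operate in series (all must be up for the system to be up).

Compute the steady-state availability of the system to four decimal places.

A(attitude reference unit) = MTBF/(MTBF+MTTR) = 20391/(20391+53.2) = 0.997398
A(autopilot servo) = MTBF/(MTBF+MTTR) = 24449/(24449+112.2) = 0.995432
A(air-data computer) = MTBF/(MTBF+MTTR) = 6907/(6907+90.3) = 0.987095
Series availability: 0.997398 × 0.995432 × 0.987095 = 0.9800

0.9800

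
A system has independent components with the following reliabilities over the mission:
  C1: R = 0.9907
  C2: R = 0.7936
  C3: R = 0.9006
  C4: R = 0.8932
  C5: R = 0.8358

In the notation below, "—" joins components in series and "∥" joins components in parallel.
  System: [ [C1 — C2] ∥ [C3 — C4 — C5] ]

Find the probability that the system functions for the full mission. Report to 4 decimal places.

0.9300

Series (C1 and C2): 0.990700 × 0.793600 = 0.786220
Series (C3, C4, and C5): 0.900600 × 0.893200 × 0.835800 = 0.672331
Parallel ([0.786220] and [0.672331]): 1 − (1 − 0.786220)(1 − 0.672331) = 0.9300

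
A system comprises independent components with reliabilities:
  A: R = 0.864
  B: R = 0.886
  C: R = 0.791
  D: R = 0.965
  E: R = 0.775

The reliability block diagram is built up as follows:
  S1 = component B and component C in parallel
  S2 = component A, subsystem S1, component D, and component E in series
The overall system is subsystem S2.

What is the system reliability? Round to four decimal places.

Parallel (B and C): 1 − (1 − 0.886000)(1 − 0.791000) = 0.976174
Series (A, [0.976174], D, and E): 0.864000 × 0.976174 × 0.965000 × 0.775000 = 0.6308

0.6308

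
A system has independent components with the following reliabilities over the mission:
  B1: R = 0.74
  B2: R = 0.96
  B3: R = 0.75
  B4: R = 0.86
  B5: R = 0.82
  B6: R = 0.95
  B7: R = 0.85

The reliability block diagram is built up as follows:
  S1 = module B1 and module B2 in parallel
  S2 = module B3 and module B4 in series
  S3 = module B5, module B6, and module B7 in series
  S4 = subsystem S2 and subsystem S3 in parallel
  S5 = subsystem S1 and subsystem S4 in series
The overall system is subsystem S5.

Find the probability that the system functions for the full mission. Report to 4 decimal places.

Parallel (B1 and B2): 1 − (1 − 0.740000)(1 − 0.960000) = 0.989600
Series (B3 and B4): 0.750000 × 0.860000 = 0.645000
Series (B5, B6, and B7): 0.820000 × 0.950000 × 0.850000 = 0.662150
Parallel ([0.645000] and [0.662150]): 1 − (1 − 0.645000)(1 − 0.662150) = 0.880063
Series ([0.989600] and [0.880063]): 0.989600 × 0.880063 = 0.8709

0.8709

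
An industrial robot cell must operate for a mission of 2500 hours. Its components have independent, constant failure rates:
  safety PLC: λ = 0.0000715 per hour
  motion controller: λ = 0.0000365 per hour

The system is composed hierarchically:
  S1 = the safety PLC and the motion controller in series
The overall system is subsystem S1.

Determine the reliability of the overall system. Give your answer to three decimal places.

0.763

R(safety PLC) = exp(−0.0000715 × 2500) = 0.83631
R(motion controller) = exp(−0.0000365 × 2500) = 0.91279
Series (safety PLC and motion controller): 0.83631 × 0.91279 = 0.763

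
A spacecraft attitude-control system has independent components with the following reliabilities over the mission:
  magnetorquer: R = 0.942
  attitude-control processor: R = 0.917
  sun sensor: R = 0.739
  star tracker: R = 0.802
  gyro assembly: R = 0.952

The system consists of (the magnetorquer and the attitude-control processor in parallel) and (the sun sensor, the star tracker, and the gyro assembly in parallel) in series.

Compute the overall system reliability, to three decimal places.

0.993

Parallel (magnetorquer and attitude-control processor): 1 − (1 − 0.94200)(1 − 0.91700) = 0.99519
Parallel (sun sensor, star tracker, and gyro assembly): 1 − (1 − 0.73900)(1 − 0.80200)(1 − 0.95200) = 0.99752
Series ([0.99519] and [0.99752]): 0.99519 × 0.99752 = 0.993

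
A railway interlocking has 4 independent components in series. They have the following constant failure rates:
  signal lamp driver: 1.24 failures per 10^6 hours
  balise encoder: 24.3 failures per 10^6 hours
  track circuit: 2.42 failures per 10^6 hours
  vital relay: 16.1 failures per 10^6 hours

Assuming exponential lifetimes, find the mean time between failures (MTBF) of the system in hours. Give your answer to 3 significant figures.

Series of exponential components: λ_sys = Σ λ_i
λ_sys = 0.00000124 + 0.0000243 + 0.00000242 + 0.0000161 = 4.4060e-05 /h
MTBF = 1 / λ_sys = 22700 h

22700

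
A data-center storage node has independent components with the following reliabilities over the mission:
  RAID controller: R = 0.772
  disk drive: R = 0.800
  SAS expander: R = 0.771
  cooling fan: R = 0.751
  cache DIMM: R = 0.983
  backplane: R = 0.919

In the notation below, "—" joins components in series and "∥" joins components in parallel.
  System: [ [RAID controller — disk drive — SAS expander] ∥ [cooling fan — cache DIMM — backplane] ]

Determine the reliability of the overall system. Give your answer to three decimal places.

Series (RAID controller, disk drive, and SAS expander): 0.77200 × 0.80000 × 0.77100 = 0.47617
Series (cooling fan, cache DIMM, and backplane): 0.75100 × 0.98300 × 0.91900 = 0.67844
Parallel ([0.47617] and [0.67844]): 1 − (1 − 0.47617)(1 − 0.67844) = 0.832

0.832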